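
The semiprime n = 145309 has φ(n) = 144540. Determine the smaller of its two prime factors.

331

φ(n) = (p−1)(q−1) = n − (p+q) + 1, so p + q = 145309 − 144540 + 1 = 770.
p and q are the roots of t² − 770t + 145309 = 0.
Discriminant: 770² − 4·145309 = 592900 − 581236 = 11664; √11664 = 108.
q = (770 − 108)/2 = 331, p = (770 + 108)/2 = 439.
Check: 331 · 439 = 145309.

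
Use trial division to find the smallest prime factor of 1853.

1853 is odd.
Digit sum 17, not divisible by 3.
Ends in 3: not divisible by 5.
7: 1853 = 7·264 + 5
11: 1853 = 11·168 + 5
13: 1853 = 13·142 + 7
17: 1853 = 17·109

17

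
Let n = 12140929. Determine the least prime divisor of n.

71

12140929 is odd.
Digit sum 28, not divisible by 3.
Ends in 9: not divisible by 5.
7: 12140929 = 7·1734418 + 3
11: 12140929 = 11·1103720 + 9
13: 12140929 = 13·933917 + 8
17: 12140929 = 17·714172 + 5
19: 12140929 = 19·638996 + 5
23: 12140929 = 23·527866 + 11
29: 12140929 = 29·418652 + 21
31: 12140929 = 31·391642 + 27
37: 12140929 = 37·328133 + 8
41: 12140929 = 41·296120 + 9
43: 12140929 = 43·282347 + 8
47: 12140929 = 47·258317 + 30
53: 12140929 = 53·229074 + 7
59: 12140929 = 59·205778 + 27
61: 12140929 = 61·199031 + 38
67: 12140929 = 67·181207 + 60
71: 12140929 = 71·170999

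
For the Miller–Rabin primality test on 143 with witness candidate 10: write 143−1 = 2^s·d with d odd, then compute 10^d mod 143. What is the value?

143 − 1 = 142 = 2^1 · 71, so d = 71.
10^1 ≡ 10 (mod 143)
10^2 ≡ 10^2 = 100 ≡ 100 (mod 143)
10^4 ≡ 100^2 = 10000 ≡ 133 (mod 143)
10^8 ≡ 133^2 = 17689 ≡ 100 (mod 143)
10^16 ≡ 100^2 = 10000 ≡ 133 (mod 143)
10^32 ≡ 133^2 = 17689 ≡ 100 (mod 143)
10^64 ≡ 100^2 = 10000 ≡ 133 (mod 143)
71 = 64 + 4 + 2 + 1 in binary powers of 2.
So 10^71 ≡ 133 · 133 · 100 · 10 ≡ 43 (mod 143).
Squaring chain: 43; never reaches −1, so base 10 is a Miller–Rabin witness that 143 is composite.

43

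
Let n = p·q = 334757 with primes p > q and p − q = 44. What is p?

601

Since p = q + 44, we have 334757 = q(q + 44), so q² + 44q − 334757 = 0.
Discriminant: 44² + 4·334757 = 1936 + 1339028 = 1340964; √1340964 = 1158.
q = (−44 + 1158)/2 = 557, and p = q + 44 = 601.
Check: 557 · 601 = 334757.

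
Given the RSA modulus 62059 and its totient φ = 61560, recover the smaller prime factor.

φ(n) = (p−1)(q−1) = n − (p+q) + 1, so p + q = 62059 − 61560 + 1 = 500.
p and q are the roots of t² − 500t + 62059 = 0.
Discriminant: 500² − 4·62059 = 250000 − 248236 = 1764; √1764 = 42.
q = (500 − 42)/2 = 229, p = (500 + 42)/2 = 271.
Check: 229 · 271 = 62059.

229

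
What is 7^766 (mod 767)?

186

7^1 ≡ 7 (mod 767)
7^2 ≡ 7^2 = 49 ≡ 49 (mod 767)
7^4 ≡ 49^2 = 2401 ≡ 100 (mod 767)
7^8 ≡ 100^2 = 10000 ≡ 29 (mod 767)
7^16 ≡ 29^2 = 841 ≡ 74 (mod 767)
7^32 ≡ 74^2 = 5476 ≡ 107 (mod 767)
7^64 ≡ 107^2 = 11449 ≡ 711 (mod 767)
7^128 ≡ 711^2 = 505521 ≡ 68 (mod 767)
7^256 ≡ 68^2 = 4624 ≡ 22 (mod 767)
7^512 ≡ 22^2 = 484 ≡ 484 (mod 767)
766 = 512 + 128 + 64 + 32 + 16 + 8 + 4 + 2 in binary powers of 2.
So 7^766 ≡ 484 · 68 · 711 · 107 · 74 · 29 · 100 · 49 ≡ 186 (mod 767).
Since 186 ≠ 1, base 7 is a Fermat witness: 767 is composite.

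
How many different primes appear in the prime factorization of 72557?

72557 = 37^2 · 53
72557 = 37^2 · 53, which has 2 distinct prime factors.

2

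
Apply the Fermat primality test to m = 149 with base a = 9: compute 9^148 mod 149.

1

9^1 ≡ 9 (mod 149)
9^2 ≡ 9^2 = 81 ≡ 81 (mod 149)
9^4 ≡ 81^2 = 6561 ≡ 5 (mod 149)
9^8 ≡ 5^2 = 25 ≡ 25 (mod 149)
9^16 ≡ 25^2 = 625 ≡ 29 (mod 149)
9^32 ≡ 29^2 = 841 ≡ 96 (mod 149)
9^64 ≡ 96^2 = 9216 ≡ 127 (mod 149)
9^128 ≡ 127^2 = 16129 ≡ 37 (mod 149)
148 = 128 + 16 + 4 in binary powers of 2.
So 9^148 ≡ 37 · 29 · 5 ≡ 1 (mod 149).
Since the result is 1, base 9 gives no evidence that 149 is composite.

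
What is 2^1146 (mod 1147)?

529

2^1 ≡ 2 (mod 1147)
2^2 ≡ 2^2 = 4 ≡ 4 (mod 1147)
2^4 ≡ 4^2 = 16 ≡ 16 (mod 1147)
2^8 ≡ 16^2 = 256 ≡ 256 (mod 1147)
2^16 ≡ 256^2 = 65536 ≡ 157 (mod 1147)
2^32 ≡ 157^2 = 24649 ≡ 562 (mod 1147)
2^64 ≡ 562^2 = 315844 ≡ 419 (mod 1147)
2^128 ≡ 419^2 = 175561 ≡ 70 (mod 1147)
2^256 ≡ 70^2 = 4900 ≡ 312 (mod 1147)
2^512 ≡ 312^2 = 97344 ≡ 996 (mod 1147)
2^1024 ≡ 996^2 = 992016 ≡ 1008 (mod 1147)
1146 = 1024 + 64 + 32 + 16 + 8 + 2 in binary powers of 2.
So 2^1146 ≡ 1008 · 419 · 562 · 157 · 256 · 4 ≡ 529 (mod 1147).
Since 529 ≠ 1, base 2 is a Fermat witness: 1147 is composite.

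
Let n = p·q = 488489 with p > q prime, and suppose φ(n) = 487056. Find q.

557

φ(n) = (p−1)(q−1) = n − (p+q) + 1, so p + q = 488489 − 487056 + 1 = 1434.
p and q are the roots of t² − 1434t + 488489 = 0.
Discriminant: 1434² − 4·488489 = 2056356 − 1953956 = 102400; √102400 = 320.
q = (1434 − 320)/2 = 557, p = (1434 + 320)/2 = 877.
Check: 557 · 877 = 488489.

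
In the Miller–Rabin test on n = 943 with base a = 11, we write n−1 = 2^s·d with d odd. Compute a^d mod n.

943 − 1 = 942 = 2^1 · 471, so d = 471.
11^1 ≡ 11 (mod 943)
11^2 ≡ 11^2 = 121 ≡ 121 (mod 943)
11^4 ≡ 121^2 = 14641 ≡ 496 (mod 943)
11^8 ≡ 496^2 = 246016 ≡ 836 (mod 943)
11^16 ≡ 836^2 = 698896 ≡ 133 (mod 943)
11^32 ≡ 133^2 = 17689 ≡ 715 (mod 943)
11^64 ≡ 715^2 = 511225 ≡ 119 (mod 943)
11^128 ≡ 119^2 = 14161 ≡ 16 (mod 943)
11^256 ≡ 16^2 = 256 ≡ 256 (mod 943)
471 = 256 + 128 + 64 + 16 + 4 + 2 + 1 in binary powers of 2.
So 11^471 ≡ 256 · 16 · 119 · 133 · 496 · 121 · 11 ≡ 65 (mod 943).
Squaring chain: 65; never reaches −1, so base 11 is a Miller–Rabin witness that 943 is composite.

65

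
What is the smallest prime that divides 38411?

38411 is odd.
Digit sum 17, not divisible by 3.
Ends in 1: not divisible by 5.
7: 38411 = 7·5487 + 2
11: 38411 = 11·3491 + 10
13: 38411 = 13·2954 + 9
17: 38411 = 17·2259 + 8
19: 38411 = 19·2021 + 12
23: 38411 = 23·1670 + 1
29: 38411 = 29·1324 + 15
31: 38411 = 31·1239 + 2
37: 38411 = 37·1038 + 5
41: 38411 = 41·936 + 35
43: 38411 = 43·893 + 12
47: 38411 = 47·817 + 12
53: 38411 = 53·724 + 39
59: 38411 = 59·651 + 2
61: 38411 = 61·629 + 42
67: 38411 = 67·573 + 20
71: 38411 = 71·541

71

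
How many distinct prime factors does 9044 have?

4

9044 = 2^2 · 2261
2261 = 7 · 323
323 = 17 · 19
9044 = 2^2 · 7 · 17 · 19, which has 4 distinct prime factors.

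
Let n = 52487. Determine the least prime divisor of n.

52487 is odd.
Digit sum 26, not divisible by 3.
Ends in 7: not divisible by 5.
7: 52487 = 7·7498 + 1
11: 52487 = 11·4771 + 6
13: 52487 = 13·4037 + 6
17: 52487 = 17·3087 + 8
19: 52487 = 19·2762 + 9
23: 52487 = 23·2282 + 1
29: 52487 = 29·1809 + 26
31: 52487 = 31·1693 + 4
37: 52487 = 37·1418 + 21
41: 52487 = 41·1280 + 7
43: 52487 = 43·1220 + 27
47: 52487 = 47·1116 + 35
53: 52487 = 53·990 + 17
59: 52487 = 59·889 + 36
61: 52487 = 61·860 + 27
67: 52487 = 67·783 + 26
71: 52487 = 71·739 + 18
73: 52487 = 73·719

73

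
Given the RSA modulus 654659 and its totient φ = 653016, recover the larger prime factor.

967

φ(n) = (p−1)(q−1) = n − (p+q) + 1, so p + q = 654659 − 653016 + 1 = 1644.
p and q are the roots of t² − 1644t + 654659 = 0.
Discriminant: 1644² − 4·654659 = 2702736 − 2618636 = 84100; √84100 = 290.
q = (1644 − 290)/2 = 677, p = (1644 + 290)/2 = 967.
Check: 677 · 967 = 654659.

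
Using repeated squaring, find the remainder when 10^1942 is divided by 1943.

10^1 ≡ 10 (mod 1943)
10^2 ≡ 10^2 = 100 ≡ 100 (mod 1943)
10^4 ≡ 100^2 = 10000 ≡ 285 (mod 1943)
10^8 ≡ 285^2 = 81225 ≡ 1562 (mod 1943)
10^16 ≡ 1562^2 = 2439844 ≡ 1379 (mod 1943)
10^32 ≡ 1379^2 = 1901641 ≡ 1387 (mod 1943)
10^64 ≡ 1387^2 = 1923769 ≡ 199 (mod 1943)
10^128 ≡ 199^2 = 39601 ≡ 741 (mod 1943)
10^256 ≡ 741^2 = 549081 ≡ 1155 (mod 1943)
10^512 ≡ 1155^2 = 1334025 ≡ 1127 (mod 1943)
10^1024 ≡ 1127^2 = 1270129 ≡ 1350 (mod 1943)
1942 = 1024 + 512 + 256 + 128 + 16 + 4 + 2 in binary powers of 2.
So 10^1942 ≡ 1350 · 1127 · 1155 · 741 · 1379 · 285 · 100 ≡ 992 (mod 1943).
Since 992 ≠ 1, base 10 is a Fermat witness: 1943 is composite.

992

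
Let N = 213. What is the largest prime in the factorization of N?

71

213 = 3 · 71
71 is prime.
So 213 = 3 · 71; the largest prime factor is 71.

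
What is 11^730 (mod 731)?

11^1 ≡ 11 (mod 731)
11^2 ≡ 11^2 = 121 ≡ 121 (mod 731)
11^4 ≡ 121^2 = 14641 ≡ 21 (mod 731)
11^8 ≡ 21^2 = 441 ≡ 441 (mod 731)
11^16 ≡ 441^2 = 194481 ≡ 35 (mod 731)
11^32 ≡ 35^2 = 1225 ≡ 494 (mod 731)
11^64 ≡ 494^2 = 244036 ≡ 613 (mod 731)
11^128 ≡ 613^2 = 375769 ≡ 35 (mod 731)
11^256 ≡ 35^2 = 1225 ≡ 494 (mod 731)
11^512 ≡ 494^2 = 244036 ≡ 613 (mod 731)
730 = 512 + 128 + 64 + 16 + 8 + 2 in binary powers of 2.
So 11^730 ≡ 613 · 35 · 613 · 35 · 441 · 121 ≡ 508 (mod 731).
Since 508 ≠ 1, base 11 is a Fermat witness: 731 is composite.

508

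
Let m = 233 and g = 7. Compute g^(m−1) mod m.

1

7^1 ≡ 7 (mod 233)
7^2 ≡ 7^2 = 49 ≡ 49 (mod 233)
7^4 ≡ 49^2 = 2401 ≡ 71 (mod 233)
7^8 ≡ 71^2 = 5041 ≡ 148 (mod 233)
7^16 ≡ 148^2 = 21904 ≡ 2 (mod 233)
7^32 ≡ 2^2 = 4 ≡ 4 (mod 233)
7^64 ≡ 4^2 = 16 ≡ 16 (mod 233)
7^128 ≡ 16^2 = 256 ≡ 23 (mod 233)
232 = 128 + 64 + 32 + 8 in binary powers of 2.
So 7^232 ≡ 23 · 16 · 4 · 148 ≡ 1 (mod 233).
Since the result is 1, base 7 gives no evidence that 233 is composite.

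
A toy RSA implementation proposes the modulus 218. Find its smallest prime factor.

2

218 is even: 2 divides it.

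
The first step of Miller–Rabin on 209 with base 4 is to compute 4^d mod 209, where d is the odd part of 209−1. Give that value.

9

209 − 1 = 208 = 2^4 · 13, so d = 13.
4^1 ≡ 4 (mod 209)
4^2 ≡ 4^2 = 16 ≡ 16 (mod 209)
4^4 ≡ 16^2 = 256 ≡ 47 (mod 209)
4^8 ≡ 47^2 = 2209 ≡ 119 (mod 209)
13 = 8 + 4 + 1 in binary powers of 2.
So 4^13 ≡ 119 · 47 · 4 ≡ 9 (mod 209).
Squaring chain: 9 → 81 → 82 → 36; never reaches −1, so base 4 is a Miller–Rabin witness that 209 is composite.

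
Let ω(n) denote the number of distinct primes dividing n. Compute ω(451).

451 = 11 · 41
451 = 11 · 41, which has 2 distinct prime factors.

2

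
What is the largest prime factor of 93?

93 = 3 · 31
31 is prime.
So 93 = 3 · 31; the largest prime factor is 31.

31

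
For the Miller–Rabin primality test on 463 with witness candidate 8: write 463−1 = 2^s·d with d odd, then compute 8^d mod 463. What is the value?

463 − 1 = 462 = 2^1 · 231, so d = 231.
8^1 ≡ 8 (mod 463)
8^2 ≡ 8^2 = 64 ≡ 64 (mod 463)
8^4 ≡ 64^2 = 4096 ≡ 392 (mod 463)
8^8 ≡ 392^2 = 153664 ≡ 411 (mod 463)
8^16 ≡ 411^2 = 168921 ≡ 389 (mod 463)
8^32 ≡ 389^2 = 151321 ≡ 383 (mod 463)
8^64 ≡ 383^2 = 146689 ≡ 381 (mod 463)
8^128 ≡ 381^2 = 145161 ≡ 242 (mod 463)
231 = 128 + 64 + 32 + 4 + 2 + 1 in binary powers of 2.
So 8^231 ≡ 242 · 381 · 383 · 392 · 64 · 8 ≡ 1 (mod 463).
Since 8^d ≡ 1 (mod 463), base 8 does not prove 463 composite.

1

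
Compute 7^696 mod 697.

16

7^1 ≡ 7 (mod 697)
7^2 ≡ 7^2 = 49 ≡ 49 (mod 697)
7^4 ≡ 49^2 = 2401 ≡ 310 (mod 697)
7^8 ≡ 310^2 = 96100 ≡ 611 (mod 697)
7^16 ≡ 611^2 = 373321 ≡ 426 (mod 697)
7^32 ≡ 426^2 = 181476 ≡ 256 (mod 697)
7^64 ≡ 256^2 = 65536 ≡ 18 (mod 697)
7^128 ≡ 18^2 = 324 ≡ 324 (mod 697)
7^256 ≡ 324^2 = 104976 ≡ 426 (mod 697)
7^512 ≡ 426^2 = 181476 ≡ 256 (mod 697)
696 = 512 + 128 + 32 + 16 + 8 in binary powers of 2.
So 7^696 ≡ 256 · 324 · 256 · 426 · 611 ≡ 16 (mod 697).
Since 16 ≠ 1, base 7 is a Fermat witness: 697 is composite.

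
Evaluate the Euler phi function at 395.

Factor: 395 = 5 · 79.
φ(395) = (5−1) · (79−1) = 4 · 78 = 312.

312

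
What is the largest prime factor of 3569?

83

3569 = 43 · 83
83 is prime.
So 3569 = 43 · 83; the largest prime factor is 83.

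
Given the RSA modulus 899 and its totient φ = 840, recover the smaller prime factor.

φ(n) = (p−1)(q−1) = n − (p+q) + 1, so p + q = 899 − 840 + 1 = 60.
p and q are the roots of t² − 60t + 899 = 0.
Discriminant: 60² − 4·899 = 3600 − 3596 = 4; √4 = 2.
q = (60 − 2)/2 = 29, p = (60 + 2)/2 = 31.
Check: 29 · 31 = 899.

29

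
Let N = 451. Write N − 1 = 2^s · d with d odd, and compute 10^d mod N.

451 − 1 = 450 = 2^1 · 225, so d = 225.
10^1 ≡ 10 (mod 451)
10^2 ≡ 10^2 = 100 ≡ 100 (mod 451)
10^4 ≡ 100^2 = 10000 ≡ 78 (mod 451)
10^8 ≡ 78^2 = 6084 ≡ 221 (mod 451)
10^16 ≡ 221^2 = 48841 ≡ 133 (mod 451)
10^32 ≡ 133^2 = 17689 ≡ 100 (mod 451)
10^64 ≡ 100^2 = 10000 ≡ 78 (mod 451)
10^128 ≡ 78^2 = 6084 ≡ 221 (mod 451)
225 = 128 + 64 + 32 + 1 in binary powers of 2.
So 10^225 ≡ 221 · 78 · 100 · 10 ≡ 329 (mod 451).
Squaring chain: 329; never reaches −1, so base 10 is a Miller–Rabin witness that 451 is composite.

329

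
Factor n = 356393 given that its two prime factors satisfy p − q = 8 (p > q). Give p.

Since p = q + 8, we have 356393 = q(q + 8), so q² + 8q − 356393 = 0.
Discriminant: 8² + 4·356393 = 64 + 1425572 = 1425636; √1425636 = 1194.
q = (−8 + 1194)/2 = 593, and p = q + 8 = 601.
Check: 593 · 601 = 356393.

601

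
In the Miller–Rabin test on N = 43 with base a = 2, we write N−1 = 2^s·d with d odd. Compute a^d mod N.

42

43 − 1 = 42 = 2^1 · 21, so d = 21.
2^1 ≡ 2 (mod 43)
2^2 ≡ 2^2 = 4 ≡ 4 (mod 43)
2^4 ≡ 4^2 = 16 ≡ 16 (mod 43)
2^8 ≡ 16^2 = 256 ≡ 41 (mod 43)
2^16 ≡ 41^2 = 1681 ≡ 4 (mod 43)
21 = 16 + 4 + 1 in binary powers of 2.
So 2^21 ≡ 4 · 16 · 2 ≡ 42 (mod 43).
Since 2^d ≡ 42 (mod 43), base 2 does not prove 43 composite.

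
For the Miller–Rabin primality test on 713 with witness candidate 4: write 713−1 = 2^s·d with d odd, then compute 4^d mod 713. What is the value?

349

713 − 1 = 712 = 2^3 · 89, so d = 89.
4^1 ≡ 4 (mod 713)
4^2 ≡ 4^2 = 16 ≡ 16 (mod 713)
4^4 ≡ 16^2 = 256 ≡ 256 (mod 713)
4^8 ≡ 256^2 = 65536 ≡ 653 (mod 713)
4^16 ≡ 653^2 = 426409 ≡ 35 (mod 713)
4^32 ≡ 35^2 = 1225 ≡ 512 (mod 713)
4^64 ≡ 512^2 = 262144 ≡ 473 (mod 713)
89 = 64 + 16 + 8 + 1 in binary powers of 2.
So 4^89 ≡ 473 · 35 · 653 · 4 ≡ 349 (mod 713).
Squaring chain: 349 → 591 → 624; never reaches −1, so base 4 is a Miller–Rabin witness that 713 is composite.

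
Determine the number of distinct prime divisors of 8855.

4

8855 = 5 · 1771
1771 = 7 · 253
253 = 11 · 23
8855 = 5 · 7 · 11 · 23, which has 4 distinct prime factors.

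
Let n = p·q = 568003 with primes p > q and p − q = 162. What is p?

Since p = q + 162, we have 568003 = q(q + 162), so q² + 162q − 568003 = 0.
Discriminant: 162² + 4·568003 = 26244 + 2272012 = 2298256; √2298256 = 1516.
q = (−162 + 1516)/2 = 677, and p = q + 162 = 839.
Check: 677 · 839 = 568003.

839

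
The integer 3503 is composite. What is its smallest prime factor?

3503 is odd.
Digit sum 11, not divisible by 3.
Ends in 3: not divisible by 5.
7: 3503 = 7·500 + 3
11: 3503 = 11·318 + 5
13: 3503 = 13·269 + 6
17: 3503 = 17·206 + 1
19: 3503 = 19·184 + 7
23: 3503 = 23·152 + 7
29: 3503 = 29·120 + 23
31: 3503 = 31·113

31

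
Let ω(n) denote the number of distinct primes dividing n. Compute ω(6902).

4

6902 = 2 · 3451
3451 = 7 · 493
493 = 17 · 29
6902 = 2 · 7 · 17 · 29, which has 4 distinct prime factors.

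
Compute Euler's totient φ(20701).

20412

Factor: 20701 = 127 · 163.
φ(20701) = (127−1) · (163−1) = 126 · 162 = 20412.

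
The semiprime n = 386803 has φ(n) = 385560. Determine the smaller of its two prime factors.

613

φ(n) = (p−1)(q−1) = n − (p+q) + 1, so p + q = 386803 − 385560 + 1 = 1244.
p and q are the roots of t² − 1244t + 386803 = 0.
Discriminant: 1244² − 4·386803 = 1547536 − 1547212 = 324; √324 = 18.
q = (1244 − 18)/2 = 613, p = (1244 + 18)/2 = 631.
Check: 613 · 631 = 386803.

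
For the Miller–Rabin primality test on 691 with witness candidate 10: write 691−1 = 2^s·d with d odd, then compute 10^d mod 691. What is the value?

690

691 − 1 = 690 = 2^1 · 345, so d = 345.
10^1 ≡ 10 (mod 691)
10^2 ≡ 10^2 = 100 ≡ 100 (mod 691)
10^4 ≡ 100^2 = 10000 ≡ 326 (mod 691)
10^8 ≡ 326^2 = 106276 ≡ 553 (mod 691)
10^16 ≡ 553^2 = 305809 ≡ 387 (mod 691)
10^32 ≡ 387^2 = 149769 ≡ 513 (mod 691)
10^64 ≡ 513^2 = 263169 ≡ 589 (mod 691)
10^128 ≡ 589^2 = 346921 ≡ 39 (mod 691)
10^256 ≡ 39^2 = 1521 ≡ 139 (mod 691)
345 = 256 + 64 + 16 + 8 + 1 in binary powers of 2.
So 10^345 ≡ 139 · 589 · 387 · 553 · 10 ≡ 690 (mod 691).
Since 10^d ≡ 690 (mod 691), base 10 does not prove 691 composite.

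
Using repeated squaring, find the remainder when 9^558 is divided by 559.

9^1 ≡ 9 (mod 559)
9^2 ≡ 9^2 = 81 ≡ 81 (mod 559)
9^4 ≡ 81^2 = 6561 ≡ 412 (mod 559)
9^8 ≡ 412^2 = 169744 ≡ 367 (mod 559)
9^16 ≡ 367^2 = 134689 ≡ 529 (mod 559)
9^32 ≡ 529^2 = 279841 ≡ 341 (mod 559)
9^64 ≡ 341^2 = 116281 ≡ 9 (mod 559)
9^128 ≡ 9^2 = 81 ≡ 81 (mod 559)
9^256 ≡ 81^2 = 6561 ≡ 412 (mod 559)
9^512 ≡ 412^2 = 169744 ≡ 367 (mod 559)
558 = 512 + 32 + 8 + 4 + 2 in binary powers of 2.
So 9^558 ≡ 367 · 341 · 367 · 412 · 81 ≡ 274 (mod 559).
Since 274 ≠ 1, base 9 is a Fermat witness: 559 is composite.

274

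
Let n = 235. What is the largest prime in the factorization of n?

47

235 = 5 · 47
47 is prime.
So 235 = 5 · 47; the largest prime factor is 47.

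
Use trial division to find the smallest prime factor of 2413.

19

2413 is odd.
Digit sum 10, not divisible by 3.
Ends in 3: not divisible by 5.
7: 2413 = 7·344 + 5
11: 2413 = 11·219 + 4
13: 2413 = 13·185 + 8
17: 2413 = 17·141 + 16
19: 2413 = 19·127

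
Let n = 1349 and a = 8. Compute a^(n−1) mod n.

8^1 ≡ 8 (mod 1349)
8^2 ≡ 8^2 = 64 ≡ 64 (mod 1349)
8^4 ≡ 64^2 = 4096 ≡ 49 (mod 1349)
8^8 ≡ 49^2 = 2401 ≡ 1052 (mod 1349)
8^16 ≡ 1052^2 = 1106704 ≡ 524 (mod 1349)
8^32 ≡ 524^2 = 274576 ≡ 729 (mod 1349)
8^64 ≡ 729^2 = 531441 ≡ 1284 (mod 1349)
8^128 ≡ 1284^2 = 1648656 ≡ 178 (mod 1349)
8^256 ≡ 178^2 = 31684 ≡ 657 (mod 1349)
8^512 ≡ 657^2 = 431649 ≡ 1318 (mod 1349)
8^1024 ≡ 1318^2 = 1737124 ≡ 961 (mod 1349)
1348 = 1024 + 256 + 64 + 4 in binary powers of 2.
So 8^1348 ≡ 961 · 657 · 1284 · 49 ≡ 1018 (mod 1349).
Since 1018 ≠ 1, base 8 is a Fermat witness: 1349 is composite.

1018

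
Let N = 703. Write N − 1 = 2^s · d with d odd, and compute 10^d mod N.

75

703 − 1 = 702 = 2^1 · 351, so d = 351.
10^1 ≡ 10 (mod 703)
10^2 ≡ 10^2 = 100 ≡ 100 (mod 703)
10^4 ≡ 100^2 = 10000 ≡ 158 (mod 703)
10^8 ≡ 158^2 = 24964 ≡ 359 (mod 703)
10^16 ≡ 359^2 = 128881 ≡ 232 (mod 703)
10^32 ≡ 232^2 = 53824 ≡ 396 (mod 703)
10^64 ≡ 396^2 = 156816 ≡ 47 (mod 703)
10^128 ≡ 47^2 = 2209 ≡ 100 (mod 703)
10^256 ≡ 100^2 = 10000 ≡ 158 (mod 703)
351 = 256 + 64 + 16 + 8 + 4 + 2 + 1 in binary powers of 2.
So 10^351 ≡ 158 · 47 · 232 · 359 · 158 · 100 · 10 ≡ 75 (mod 703).
Squaring chain: 75; never reaches −1, so base 10 is a Miller–Rabin witness that 703 is composite.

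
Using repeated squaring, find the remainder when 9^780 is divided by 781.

9^1 ≡ 9 (mod 781)
9^2 ≡ 9^2 = 81 ≡ 81 (mod 781)
9^4 ≡ 81^2 = 6561 ≡ 313 (mod 781)
9^8 ≡ 313^2 = 97969 ≡ 344 (mod 781)
9^16 ≡ 344^2 = 118336 ≡ 405 (mod 781)
9^32 ≡ 405^2 = 164025 ≡ 15 (mod 781)
9^64 ≡ 15^2 = 225 ≡ 225 (mod 781)
9^128 ≡ 225^2 = 50625 ≡ 641 (mod 781)
9^256 ≡ 641^2 = 410881 ≡ 75 (mod 781)
9^512 ≡ 75^2 = 5625 ≡ 158 (mod 781)
780 = 512 + 256 + 8 + 4 in binary powers of 2.
So 9^780 ≡ 158 · 75 · 344 · 313 ≡ 529 (mod 781).
Since 529 ≠ 1, base 9 is a Fermat witness: 781 is composite.

529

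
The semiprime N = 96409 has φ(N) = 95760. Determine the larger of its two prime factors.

421

φ(n) = (p−1)(q−1) = n − (p+q) + 1, so p + q = 96409 − 95760 + 1 = 650.
p and q are the roots of t² − 650t + 96409 = 0.
Discriminant: 650² − 4·96409 = 422500 − 385636 = 36864; √36864 = 192.
q = (650 − 192)/2 = 229, p = (650 + 192)/2 = 421.
Check: 229 · 421 = 96409.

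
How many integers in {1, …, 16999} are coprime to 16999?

Factor: 16999 = 89 · 191.
φ(16999) = (89−1) · (191−1) = 88 · 190 = 16720.

16720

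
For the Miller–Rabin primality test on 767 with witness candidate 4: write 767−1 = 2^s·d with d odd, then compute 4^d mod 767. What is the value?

556

767 − 1 = 766 = 2^1 · 383, so d = 383.
4^1 ≡ 4 (mod 767)
4^2 ≡ 4^2 = 16 ≡ 16 (mod 767)
4^4 ≡ 16^2 = 256 ≡ 256 (mod 767)
4^8 ≡ 256^2 = 65536 ≡ 341 (mod 767)
4^16 ≡ 341^2 = 116281 ≡ 464 (mod 767)
4^32 ≡ 464^2 = 215296 ≡ 536 (mod 767)
4^64 ≡ 536^2 = 287296 ≡ 438 (mod 767)
4^128 ≡ 438^2 = 191844 ≡ 94 (mod 767)
4^256 ≡ 94^2 = 8836 ≡ 399 (mod 767)
383 = 256 + 64 + 32 + 16 + 8 + 4 + 2 + 1 in binary powers of 2.
So 4^383 ≡ 399 · 438 · 536 · 464 · 341 · 256 · 16 · 4 ≡ 556 (mod 767).
Squaring chain: 556; never reaches −1, so base 4 is a Miller–Rabin witness that 767 is composite.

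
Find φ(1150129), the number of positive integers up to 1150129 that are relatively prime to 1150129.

Factor: 1150129 = 71 · 97 · 167.
φ(1150129) = (71−1) · (97−1) · (167−1) = 70 · 96 · 166 = 1115520.

1115520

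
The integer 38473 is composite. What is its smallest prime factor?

79

38473 is odd.
Digit sum 25, not divisible by 3.
Ends in 3: not divisible by 5.
7: 38473 = 7·5496 + 1
11: 38473 = 11·3497 + 6
13: 38473 = 13·2959 + 6
17: 38473 = 17·2263 + 2
19: 38473 = 19·2024 + 17
23: 38473 = 23·1672 + 17
29: 38473 = 29·1326 + 19
31: 38473 = 31·1241 + 2
37: 38473 = 37·1039 + 30
41: 38473 = 41·938 + 15
43: 38473 = 43·894 + 31
47: 38473 = 47·818 + 27
53: 38473 = 53·725 + 48
59: 38473 = 59·652 + 5
61: 38473 = 61·630 + 43
67: 38473 = 67·574 + 15
71: 38473 = 71·541 + 62
73: 38473 = 73·527 + 2
79: 38473 = 79·487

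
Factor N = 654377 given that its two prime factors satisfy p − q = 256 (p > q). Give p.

Since p = q + 256, we have 654377 = q(q + 256), so q² + 256q − 654377 = 0.
Discriminant: 256² + 4·654377 = 65536 + 2617508 = 2683044; √2683044 = 1638.
q = (−256 + 1638)/2 = 691, and p = q + 256 = 947.
Check: 691 · 947 = 654377.

947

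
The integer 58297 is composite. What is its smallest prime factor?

97

58297 is odd.
Digit sum 31, not divisible by 3.
Ends in 7: not divisible by 5.
7: 58297 = 7·8328 + 1
11: 58297 = 11·5299 + 8
13: 58297 = 13·4484 + 5
17: 58297 = 17·3429 + 4
19: 58297 = 19·3068 + 5
23: 58297 = 23·2534 + 15
29: 58297 = 29·2010 + 7
31: 58297 = 31·1880 + 17
37: 58297 = 37·1575 + 22
41: 58297 = 41·1421 + 36
43: 58297 = 43·1355 + 32
47: 58297 = 47·1240 + 17
53: 58297 = 53·1099 + 50
59: 58297 = 59·988 + 5
61: 58297 = 61·955 + 42
67: 58297 = 67·870 + 7
71: 58297 = 71·821 + 6
73: 58297 = 73·798 + 43
79: 58297 = 79·737 + 74
83: 58297 = 83·702 + 31
89: 58297 = 89·655 + 2
97: 58297 = 97·601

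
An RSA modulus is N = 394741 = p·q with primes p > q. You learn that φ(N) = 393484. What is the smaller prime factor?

599

φ(n) = (p−1)(q−1) = n − (p+q) + 1, so p + q = 394741 − 393484 + 1 = 1258.
p and q are the roots of t² − 1258t + 394741 = 0.
Discriminant: 1258² − 4·394741 = 1582564 − 1578964 = 3600; √3600 = 60.
q = (1258 − 60)/2 = 599, p = (1258 + 60)/2 = 659.
Check: 599 · 659 = 394741.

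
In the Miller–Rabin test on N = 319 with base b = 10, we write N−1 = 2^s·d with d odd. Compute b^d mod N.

21

319 − 1 = 318 = 2^1 · 159, so d = 159.
10^1 ≡ 10 (mod 319)
10^2 ≡ 10^2 = 100 ≡ 100 (mod 319)
10^4 ≡ 100^2 = 10000 ≡ 111 (mod 319)
10^8 ≡ 111^2 = 12321 ≡ 199 (mod 319)
10^16 ≡ 199^2 = 39601 ≡ 45 (mod 319)
10^32 ≡ 45^2 = 2025 ≡ 111 (mod 319)
10^64 ≡ 111^2 = 12321 ≡ 199 (mod 319)
10^128 ≡ 199^2 = 39601 ≡ 45 (mod 319)
159 = 128 + 16 + 8 + 4 + 2 + 1 in binary powers of 2.
So 10^159 ≡ 45 · 45 · 199 · 111 · 100 · 10 ≡ 21 (mod 319).
Squaring chain: 21; never reaches −1, so base 10 is a Miller–Rabin witness that 319 is composite.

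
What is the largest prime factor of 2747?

67

2747 = 41 · 67
67 is prime.
So 2747 = 41 · 67; the largest prime factor is 67.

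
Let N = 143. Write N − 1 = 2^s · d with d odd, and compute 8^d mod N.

143 − 1 = 142 = 2^1 · 71, so d = 71.
8^1 ≡ 8 (mod 143)
8^2 ≡ 8^2 = 64 ≡ 64 (mod 143)
8^4 ≡ 64^2 = 4096 ≡ 92 (mod 143)
8^8 ≡ 92^2 = 8464 ≡ 27 (mod 143)
8^16 ≡ 27^2 = 729 ≡ 14 (mod 143)
8^32 ≡ 14^2 = 196 ≡ 53 (mod 143)
8^64 ≡ 53^2 = 2809 ≡ 92 (mod 143)
71 = 64 + 4 + 2 + 1 in binary powers of 2.
So 8^71 ≡ 92 · 92 · 64 · 8 ≡ 96 (mod 143).
Squaring chain: 96; never reaches −1, so base 8 is a Miller–Rabin witness that 143 is composite.

96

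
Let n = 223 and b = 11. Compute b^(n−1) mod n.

1

11^1 ≡ 11 (mod 223)
11^2 ≡ 11^2 = 121 ≡ 121 (mod 223)
11^4 ≡ 121^2 = 14641 ≡ 146 (mod 223)
11^8 ≡ 146^2 = 21316 ≡ 131 (mod 223)
11^16 ≡ 131^2 = 17161 ≡ 213 (mod 223)
11^32 ≡ 213^2 = 45369 ≡ 100 (mod 223)
11^64 ≡ 100^2 = 10000 ≡ 188 (mod 223)
11^128 ≡ 188^2 = 35344 ≡ 110 (mod 223)
222 = 128 + 64 + 16 + 8 + 4 + 2 in binary powers of 2.
So 11^222 ≡ 110 · 188 · 213 · 131 · 146 · 121 ≡ 1 (mod 223).
Since the result is 1, base 11 gives no evidence that 223 is composite.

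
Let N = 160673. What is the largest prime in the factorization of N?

73

160673 = 31 · 5183
5183 = 71 · 73
73 is prime.
So 160673 = 31 · 71 · 73; the largest prime factor is 73.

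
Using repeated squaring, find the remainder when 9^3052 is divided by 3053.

9^1 ≡ 9 (mod 3053)
9^2 ≡ 9^2 = 81 ≡ 81 (mod 3053)
9^4 ≡ 81^2 = 6561 ≡ 455 (mod 3053)
9^8 ≡ 455^2 = 207025 ≡ 2474 (mod 3053)
9^16 ≡ 2474^2 = 6120676 ≡ 2464 (mod 3053)
9^32 ≡ 2464^2 = 6071296 ≡ 1932 (mod 3053)
9^64 ≡ 1932^2 = 3732624 ≡ 1858 (mod 3053)
9^128 ≡ 1858^2 = 3452164 ≡ 2274 (mod 3053)
9^256 ≡ 2274^2 = 5171076 ≡ 2347 (mod 3053)
9^512 ≡ 2347^2 = 5508409 ≡ 797 (mod 3053)
9^1024 ≡ 797^2 = 635209 ≡ 185 (mod 3053)
9^2048 ≡ 185^2 = 34225 ≡ 642 (mod 3053)
3052 = 2048 + 512 + 256 + 128 + 64 + 32 + 8 + 4 in binary powers of 2.
So 9^3052 ≡ 642 · 797 · 2347 · 2274 · 1858 · 1932 · 2474 · 455 ≡ 1971 (mod 3053).
Since 1971 ≠ 1, base 9 is a Fermat witness: 3053 is composite.

1971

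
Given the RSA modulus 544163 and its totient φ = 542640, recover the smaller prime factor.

571

φ(n) = (p−1)(q−1) = n − (p+q) + 1, so p + q = 544163 − 542640 + 1 = 1524.
p and q are the roots of t² − 1524t + 544163 = 0.
Discriminant: 1524² − 4·544163 = 2322576 − 2176652 = 145924; √145924 = 382.
q = (1524 − 382)/2 = 571, p = (1524 + 382)/2 = 953.
Check: 571 · 953 = 544163.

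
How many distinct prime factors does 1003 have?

1003 = 17 · 59
1003 = 17 · 59, which has 2 distinct prime factors.

2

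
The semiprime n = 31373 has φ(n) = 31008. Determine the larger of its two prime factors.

229

φ(n) = (p−1)(q−1) = n − (p+q) + 1, so p + q = 31373 − 31008 + 1 = 366.
p and q are the roots of t² − 366t + 31373 = 0.
Discriminant: 366² − 4·31373 = 133956 − 125492 = 8464; √8464 = 92.
q = (366 − 92)/2 = 137, p = (366 + 92)/2 = 229.
Check: 137 · 229 = 31373.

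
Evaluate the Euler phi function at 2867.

Factor: 2867 = 47 · 61.
φ(2867) = (47−1) · (61−1) = 46 · 60 = 2760.

2760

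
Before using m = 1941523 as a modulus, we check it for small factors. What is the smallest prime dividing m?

1941523 is odd.
Digit sum 25, not divisible by 3.
Ends in 3: not divisible by 5.
7: 1941523 = 7·277360 + 3
11: 1941523 = 11·176502 + 1
13: 1941523 = 13·149347 + 12
17: 1941523 = 17·114207 + 4
19: 1941523 = 19·102185 + 8
23: 1941523 = 23·84414 + 1
29: 1941523 = 29·66949 + 2
31: 1941523 = 31·62629 + 24
37: 1941523 = 37·52473 + 22
41: 1941523 = 41·47354 + 9
43: 1941523 = 43·45151 + 30
47: 1941523 = 47·41309

47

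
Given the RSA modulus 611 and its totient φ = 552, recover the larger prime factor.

47

φ(n) = (p−1)(q−1) = n − (p+q) + 1, so p + q = 611 − 552 + 1 = 60.
p and q are the roots of t² − 60t + 611 = 0.
Discriminant: 60² − 4·611 = 3600 − 2444 = 1156; √1156 = 34.
q = (60 − 34)/2 = 13, p = (60 + 34)/2 = 47.
Check: 13 · 47 = 611.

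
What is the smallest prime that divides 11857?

71

11857 is odd.
Digit sum 22, not divisible by 3.
Ends in 7: not divisible by 5.
7: 11857 = 7·1693 + 6
11: 11857 = 11·1077 + 10
13: 11857 = 13·912 + 1
17: 11857 = 17·697 + 8
19: 11857 = 19·624 + 1
23: 11857 = 23·515 + 12
29: 11857 = 29·408 + 25
31: 11857 = 31·382 + 15
37: 11857 = 37·320 + 17
41: 11857 = 41·289 + 8
43: 11857 = 43·275 + 32
47: 11857 = 47·252 + 13
53: 11857 = 53·223 + 38
59: 11857 = 59·200 + 57
61: 11857 = 61·194 + 23
67: 11857 = 67·176 + 65
71: 11857 = 71·167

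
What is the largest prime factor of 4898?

79

4898 = 2 · 2449
2449 = 31 · 79
79 is prime.
So 4898 = 2 · 31 · 79; the largest prime factor is 79.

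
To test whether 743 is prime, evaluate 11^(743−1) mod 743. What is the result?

1

11^1 ≡ 11 (mod 743)
11^2 ≡ 11^2 = 121 ≡ 121 (mod 743)
11^4 ≡ 121^2 = 14641 ≡ 524 (mod 743)
11^8 ≡ 524^2 = 274576 ≡ 409 (mod 743)
11^16 ≡ 409^2 = 167281 ≡ 106 (mod 743)
11^32 ≡ 106^2 = 11236 ≡ 91 (mod 743)
11^64 ≡ 91^2 = 8281 ≡ 108 (mod 743)
11^128 ≡ 108^2 = 11664 ≡ 519 (mod 743)
11^256 ≡ 519^2 = 269361 ≡ 395 (mod 743)
11^512 ≡ 395^2 = 156025 ≡ 738 (mod 743)
742 = 512 + 128 + 64 + 32 + 4 + 2 in binary powers of 2.
So 11^742 ≡ 738 · 519 · 108 · 91 · 524 · 121 ≡ 1 (mod 743).
Since the result is 1, base 11 gives no evidence that 743 is composite.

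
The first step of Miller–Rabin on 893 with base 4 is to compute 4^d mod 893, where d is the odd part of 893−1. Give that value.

893 − 1 = 892 = 2^2 · 223, so d = 223.
4^1 ≡ 4 (mod 893)
4^2 ≡ 4^2 = 16 ≡ 16 (mod 893)
4^4 ≡ 16^2 = 256 ≡ 256 (mod 893)
4^8 ≡ 256^2 = 65536 ≡ 347 (mod 893)
4^16 ≡ 347^2 = 120409 ≡ 747 (mod 893)
4^32 ≡ 747^2 = 558009 ≡ 777 (mod 893)
4^64 ≡ 777^2 = 603729 ≡ 61 (mod 893)
4^128 ≡ 61^2 = 3721 ≡ 149 (mod 893)
223 = 128 + 64 + 16 + 8 + 4 + 2 + 1 in binary powers of 2.
So 4^223 ≡ 149 · 61 · 747 · 347 · 256 · 16 · 4 ≡ 747 (mod 893).
Squaring chain: 747 → 777; never reaches −1, so base 4 is a Miller–Rabin witness that 893 is composite.

747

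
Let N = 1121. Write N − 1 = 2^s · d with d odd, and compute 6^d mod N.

1121 − 1 = 1120 = 2^5 · 35, so d = 35.
6^1 ≡ 6 (mod 1121)
6^2 ≡ 6^2 = 36 ≡ 36 (mod 1121)
6^4 ≡ 36^2 = 1296 ≡ 175 (mod 1121)
6^8 ≡ 175^2 = 30625 ≡ 358 (mod 1121)
6^16 ≡ 358^2 = 128164 ≡ 370 (mod 1121)
6^32 ≡ 370^2 = 136900 ≡ 138 (mod 1121)
35 = 32 + 2 + 1 in binary powers of 2.
So 6^35 ≡ 138 · 36 · 6 ≡ 662 (mod 1121).
Squaring chain: 662 → 1054 → 5 → 25 → 625; never reaches −1, so base 6 is a Miller–Rabin witness that 1121 is composite.

662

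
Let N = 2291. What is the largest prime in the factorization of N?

2291 = 29 · 79
79 is prime.
So 2291 = 29 · 79; the largest prime factor is 79.

79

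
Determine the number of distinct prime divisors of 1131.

1131 = 3 · 377
377 = 13 · 29
1131 = 3 · 13 · 29, which has 3 distinct prime factors.

3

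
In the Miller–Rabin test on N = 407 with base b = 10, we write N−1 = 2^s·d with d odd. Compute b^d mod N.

285

407 − 1 = 406 = 2^1 · 203, so d = 203.
10^1 ≡ 10 (mod 407)
10^2 ≡ 10^2 = 100 ≡ 100 (mod 407)
10^4 ≡ 100^2 = 10000 ≡ 232 (mod 407)
10^8 ≡ 232^2 = 53824 ≡ 100 (mod 407)
10^16 ≡ 100^2 = 10000 ≡ 232 (mod 407)
10^32 ≡ 232^2 = 53824 ≡ 100 (mod 407)
10^64 ≡ 100^2 = 10000 ≡ 232 (mod 407)
10^128 ≡ 232^2 = 53824 ≡ 100 (mod 407)
203 = 128 + 64 + 8 + 2 + 1 in binary powers of 2.
So 10^203 ≡ 100 · 232 · 100 · 100 · 10 ≡ 285 (mod 407).
Squaring chain: 285; never reaches −1, so base 10 is a Miller–Rabin witness that 407 is composite.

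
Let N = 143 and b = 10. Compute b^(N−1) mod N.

133

10^1 ≡ 10 (mod 143)
10^2 ≡ 10^2 = 100 ≡ 100 (mod 143)
10^4 ≡ 100^2 = 10000 ≡ 133 (mod 143)
10^8 ≡ 133^2 = 17689 ≡ 100 (mod 143)
10^16 ≡ 100^2 = 10000 ≡ 133 (mod 143)
10^32 ≡ 133^2 = 17689 ≡ 100 (mod 143)
10^64 ≡ 100^2 = 10000 ≡ 133 (mod 143)
10^128 ≡ 133^2 = 17689 ≡ 100 (mod 143)
142 = 128 + 8 + 4 + 2 in binary powers of 2.
So 10^142 ≡ 100 · 100 · 133 · 100 ≡ 133 (mod 143).
Since 133 ≠ 1, base 10 is a Fermat witness: 143 is composite.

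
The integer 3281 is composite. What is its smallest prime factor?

17

3281 is odd.
Digit sum 14, not divisible by 3.
Ends in 1: not divisible by 5.
7: 3281 = 7·468 + 5
11: 3281 = 11·298 + 3
13: 3281 = 13·252 + 5
17: 3281 = 17·193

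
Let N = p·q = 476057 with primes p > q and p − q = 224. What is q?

Since p = q + 224, we have 476057 = q(q + 224), so q² + 224q − 476057 = 0.
Discriminant: 224² + 4·476057 = 50176 + 1904228 = 1954404; √1954404 = 1398.
q = (−224 + 1398)/2 = 587, and p = q + 224 = 811.
Check: 587 · 811 = 476057.

587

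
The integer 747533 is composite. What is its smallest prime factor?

29

747533 is odd.
Digit sum 29, not divisible by 3.
Ends in 3: not divisible by 5.
7: 747533 = 7·106790 + 3
11: 747533 = 11·67957 + 6
13: 747533 = 13·57502 + 7
17: 747533 = 17·43972 + 9
19: 747533 = 19·39343 + 16
23: 747533 = 23·32501 + 10
29: 747533 = 29·25777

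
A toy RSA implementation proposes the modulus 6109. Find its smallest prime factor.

6109 is odd.
Digit sum 16, not divisible by 3.
Ends in 9: not divisible by 5.
7: 6109 = 7·872 + 5
11: 6109 = 11·555 + 4
13: 6109 = 13·469 + 12
17: 6109 = 17·359 + 6
19: 6109 = 19·321 + 10
23: 6109 = 23·265 + 14
29: 6109 = 29·210 + 19
31: 6109 = 31·197 + 2
37: 6109 = 37·165 + 4
41: 6109 = 41·149

41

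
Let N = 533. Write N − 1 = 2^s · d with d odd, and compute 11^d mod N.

533 − 1 = 532 = 2^2 · 133, so d = 133.
11^1 ≡ 11 (mod 533)
11^2 ≡ 11^2 = 121 ≡ 121 (mod 533)
11^4 ≡ 121^2 = 14641 ≡ 250 (mod 533)
11^8 ≡ 250^2 = 62500 ≡ 139 (mod 533)
11^16 ≡ 139^2 = 19321 ≡ 133 (mod 533)
11^32 ≡ 133^2 = 17689 ≡ 100 (mod 533)
11^64 ≡ 100^2 = 10000 ≡ 406 (mod 533)
11^128 ≡ 406^2 = 164836 ≡ 139 (mod 533)
133 = 128 + 4 + 1 in binary powers of 2.
So 11^133 ≡ 139 · 250 · 11 ≡ 89 (mod 533).
Squaring chain: 89 → 459; never reaches −1, so base 11 is a Miller–Rabin witness that 533 is composite.

89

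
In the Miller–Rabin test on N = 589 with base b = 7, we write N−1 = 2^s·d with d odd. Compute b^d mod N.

419

589 − 1 = 588 = 2^2 · 147, so d = 147.
7^1 ≡ 7 (mod 589)
7^2 ≡ 7^2 = 49 ≡ 49 (mod 589)
7^4 ≡ 49^2 = 2401 ≡ 45 (mod 589)
7^8 ≡ 45^2 = 2025 ≡ 258 (mod 589)
7^16 ≡ 258^2 = 66564 ≡ 7 (mod 589)
7^32 ≡ 7^2 = 49 ≡ 49 (mod 589)
7^64 ≡ 49^2 = 2401 ≡ 45 (mod 589)
7^128 ≡ 45^2 = 2025 ≡ 258 (mod 589)
147 = 128 + 16 + 2 + 1 in binary powers of 2.
So 7^147 ≡ 258 · 7 · 49 · 7 ≡ 419 (mod 589).
Squaring chain: 419 → 39; never reaches −1, so base 7 is a Miller–Rabin witness that 589 is composite.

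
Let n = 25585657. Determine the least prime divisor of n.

61

25585657 is odd.
Digit sum 43, not divisible by 3.
Ends in 7: not divisible by 5.
7: 25585657 = 7·3655093 + 6
11: 25585657 = 11·2325968 + 9
13: 25585657 = 13·1968127 + 6
17: 25585657 = 17·1505038 + 11
19: 25585657 = 19·1346613 + 10
23: 25585657 = 23·1112419 + 20
29: 25585657 = 29·882264 + 1
31: 25585657 = 31·825343 + 24
37: 25585657 = 37·691504 + 9
41: 25585657 = 41·624040 + 17
43: 25585657 = 43·595015 + 12
47: 25585657 = 47·544375 + 32
53: 25585657 = 53·482748 + 13
59: 25585657 = 59·433655 + 12
61: 25585657 = 61·419437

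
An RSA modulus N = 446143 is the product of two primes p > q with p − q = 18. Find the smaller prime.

Since p = q + 18, we have 446143 = q(q + 18), so q² + 18q − 446143 = 0.
Discriminant: 18² + 4·446143 = 324 + 1784572 = 1784896; √1784896 = 1336.
q = (−18 + 1336)/2 = 659, and p = q + 18 = 677.
Check: 659 · 677 = 446143.

659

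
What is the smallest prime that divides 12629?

12629 is odd.
Digit sum 20, not divisible by 3.
Ends in 9: not divisible by 5.
7: 12629 = 7·1804 + 1
11: 12629 = 11·1148 + 1
13: 12629 = 13·971 + 6
17: 12629 = 17·742 + 15
19: 12629 = 19·664 + 13
23: 12629 = 23·549 + 2
29: 12629 = 29·435 + 14
31: 12629 = 31·407 + 12
37: 12629 = 37·341 + 12
41: 12629 = 41·308 + 1
43: 12629 = 43·293 + 30
47: 12629 = 47·268 + 33
53: 12629 = 53·238 + 15
59: 12629 = 59·214 + 3
61: 12629 = 61·207 + 2
67: 12629 = 67·188 + 33
71: 12629 = 71·177 + 62
73: 12629 = 73·173

73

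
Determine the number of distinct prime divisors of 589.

2

589 = 19 · 31
589 = 19 · 31, which has 2 distinct prime factors.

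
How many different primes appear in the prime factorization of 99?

2

99 = 3^2 · 11
99 = 3^2 · 11, which has 2 distinct prime factors.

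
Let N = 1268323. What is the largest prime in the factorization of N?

83

1268323 = 7 · 181189
181189 = 37 · 4897
4897 = 59 · 83
83 is prime.
So 1268323 = 7 · 37 · 59 · 83; the largest prime factor is 83.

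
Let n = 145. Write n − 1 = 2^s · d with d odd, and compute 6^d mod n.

51

145 − 1 = 144 = 2^4 · 9, so d = 9.
6^1 ≡ 6 (mod 145)
6^2 ≡ 6^2 = 36 ≡ 36 (mod 145)
6^4 ≡ 36^2 = 1296 ≡ 136 (mod 145)
6^8 ≡ 136^2 = 18496 ≡ 81 (mod 145)
9 = 8 + 1 in binary powers of 2.
So 6^9 ≡ 81 · 6 ≡ 51 (mod 145).
Squaring chain: 51 → 136 → 81 → 36; never reaches −1, so base 6 is a Miller–Rabin witness that 145 is composite.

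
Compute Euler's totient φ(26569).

Factor: 26569 = 163^2.
φ(26569) = 163^1·(163−1) = 26406.

26406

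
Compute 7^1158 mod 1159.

723

7^1 ≡ 7 (mod 1159)
7^2 ≡ 7^2 = 49 ≡ 49 (mod 1159)
7^4 ≡ 49^2 = 2401 ≡ 83 (mod 1159)
7^8 ≡ 83^2 = 6889 ≡ 1094 (mod 1159)
7^16 ≡ 1094^2 = 1196836 ≡ 748 (mod 1159)
7^32 ≡ 748^2 = 559504 ≡ 866 (mod 1159)
7^64 ≡ 866^2 = 749956 ≡ 83 (mod 1159)
7^128 ≡ 83^2 = 6889 ≡ 1094 (mod 1159)
7^256 ≡ 1094^2 = 1196836 ≡ 748 (mod 1159)
7^512 ≡ 748^2 = 559504 ≡ 866 (mod 1159)
7^1024 ≡ 866^2 = 749956 ≡ 83 (mod 1159)
1158 = 1024 + 128 + 4 + 2 in binary powers of 2.
So 7^1158 ≡ 83 · 1094 · 83 · 49 ≡ 723 (mod 1159).
Since 723 ≠ 1, base 7 is a Fermat witness: 1159 is composite.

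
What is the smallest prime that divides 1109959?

1109959 is odd.
Digit sum 34, not divisible by 3.
Ends in 9: not divisible by 5.
7: 1109959 = 7·158565 + 4
11: 1109959 = 11·100905 + 4
13: 1109959 = 13·85381 + 6
17: 1109959 = 17·65291 + 12
19: 1109959 = 19·58418 + 17
23: 1109959 = 23·48259 + 2
29: 1109959 = 29·38274 + 13
31: 1109959 = 31·35805 + 4
37: 1109959 = 37·29998 + 33
41: 1109959 = 41·27072 + 7
43: 1109959 = 43·25813

43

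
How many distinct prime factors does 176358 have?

6

176358 = 2 · 88179
88179 = 3 · 29393
29393 = 7 · 4199
4199 = 13 · 323
323 = 17 · 19
176358 = 2 · 3 · 7 · 13 · 17 · 19, which has 6 distinct prime factors.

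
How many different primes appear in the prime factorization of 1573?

2

1573 = 11^2 · 13
1573 = 11^2 · 13, which has 2 distinct prime factors.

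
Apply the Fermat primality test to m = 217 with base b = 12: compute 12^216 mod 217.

64

12^1 ≡ 12 (mod 217)
12^2 ≡ 12^2 = 144 ≡ 144 (mod 217)
12^4 ≡ 144^2 = 20736 ≡ 121 (mod 217)
12^8 ≡ 121^2 = 14641 ≡ 102 (mod 217)
12^16 ≡ 102^2 = 10404 ≡ 205 (mod 217)
12^32 ≡ 205^2 = 42025 ≡ 144 (mod 217)
12^64 ≡ 144^2 = 20736 ≡ 121 (mod 217)
12^128 ≡ 121^2 = 14641 ≡ 102 (mod 217)
216 = 128 + 64 + 16 + 8 in binary powers of 2.
So 12^216 ≡ 102 · 121 · 205 · 102 ≡ 64 (mod 217).
Since 64 ≠ 1, base 12 is a Fermat witness: 217 is composite.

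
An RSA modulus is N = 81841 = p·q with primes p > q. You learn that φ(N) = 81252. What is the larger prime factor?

367

φ(n) = (p−1)(q−1) = n − (p+q) + 1, so p + q = 81841 − 81252 + 1 = 590.
p and q are the roots of t² − 590t + 81841 = 0.
Discriminant: 590² − 4·81841 = 348100 − 327364 = 20736; √20736 = 144.
q = (590 − 144)/2 = 223, p = (590 + 144)/2 = 367.
Check: 223 · 367 = 81841.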